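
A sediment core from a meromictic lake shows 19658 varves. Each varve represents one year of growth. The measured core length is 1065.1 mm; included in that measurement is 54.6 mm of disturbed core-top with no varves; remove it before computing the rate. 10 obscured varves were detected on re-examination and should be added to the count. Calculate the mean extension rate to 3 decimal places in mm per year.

0.051 mm per year

True varve count = 19658 + 10 = 19668.
The growth record spans 1065.1 − 54.6 = 1010.5 mm.
Extension rate ≈ 1010.5 / 19668 = 0.051 mm per year.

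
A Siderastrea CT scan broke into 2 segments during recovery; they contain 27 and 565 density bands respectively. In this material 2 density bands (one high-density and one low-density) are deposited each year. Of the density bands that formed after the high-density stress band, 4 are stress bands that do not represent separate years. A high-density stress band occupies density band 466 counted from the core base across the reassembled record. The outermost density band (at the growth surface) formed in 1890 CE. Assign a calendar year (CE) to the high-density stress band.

Total density bands = 27 + 565 = 592.
592 − 466 = 126 density bands lie beyond the high-density stress band toward the growth surface.
126 − 4 false = 122 true density bands after the high-density stress band.
With 2 density bands per year, 122 / 2 = 61 years.
1890 − 61 = 1829 CE.

1829 CE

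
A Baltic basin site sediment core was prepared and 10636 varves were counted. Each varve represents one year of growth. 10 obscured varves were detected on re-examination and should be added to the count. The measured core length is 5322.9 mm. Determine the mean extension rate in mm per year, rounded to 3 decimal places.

0.500 mm per year

Adjusted count: 10636 + 10 = 10646 varves.
Mean rate = 5322.9 mm / 10646 years ≈ 0.500 mm per year.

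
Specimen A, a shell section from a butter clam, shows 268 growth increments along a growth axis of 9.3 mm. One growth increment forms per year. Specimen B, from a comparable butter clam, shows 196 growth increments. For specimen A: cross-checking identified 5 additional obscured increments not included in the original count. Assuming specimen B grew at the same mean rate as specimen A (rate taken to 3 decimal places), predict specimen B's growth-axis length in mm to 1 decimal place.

6.7 mm

Specimen A: true growth increment count = 268 + 5 = 273.
A: Extension rate ≈ 9.3 / 273 = 0.034 mm/yr.
B's length ≈ 0.034 × 196 = 6.7 mm.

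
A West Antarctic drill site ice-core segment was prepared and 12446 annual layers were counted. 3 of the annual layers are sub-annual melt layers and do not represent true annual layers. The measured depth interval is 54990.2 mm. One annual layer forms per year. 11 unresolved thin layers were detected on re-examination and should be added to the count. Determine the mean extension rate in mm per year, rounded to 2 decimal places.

4.42 mm per year

True annual layer count = 12446 − 3 + 11 = 12454.
54990.2 mm over 12454 years gives 54990.2 / 12454 ≈ 4.42 mm per year.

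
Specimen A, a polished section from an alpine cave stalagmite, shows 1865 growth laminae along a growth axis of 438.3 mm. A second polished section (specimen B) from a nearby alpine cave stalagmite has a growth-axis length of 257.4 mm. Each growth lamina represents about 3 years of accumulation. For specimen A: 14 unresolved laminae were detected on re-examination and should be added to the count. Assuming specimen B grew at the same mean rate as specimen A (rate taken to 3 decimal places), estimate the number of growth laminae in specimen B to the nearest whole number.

1100 growth laminae

Specimen A: after corrections the count is 1865 + 14 = 1879 growth laminae.
Specimen A: multiplying by 3 years per growth lamina: 1879 × 3 = 5637 years.
A: 438.3 mm over 5637 years gives 438.3 / 5637 ≈ 0.078 mm/yr.
For B, 257.4 / 0.078 = 3300.00 years; at 3 years per growth lamina that is 3300.00 / 3 ≈ 1100 growth laminae.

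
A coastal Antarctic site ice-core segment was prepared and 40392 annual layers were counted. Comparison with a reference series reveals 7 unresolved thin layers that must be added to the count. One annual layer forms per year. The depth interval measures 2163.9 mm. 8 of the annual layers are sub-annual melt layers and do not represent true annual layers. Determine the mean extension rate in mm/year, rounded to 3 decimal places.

0.054 mm/year

After corrections the count is 40392 − 8 + 7 = 40391 annual layers.
2163.9 mm over 40391 years gives 2163.9 / 40391 ≈ 0.054 mm/year.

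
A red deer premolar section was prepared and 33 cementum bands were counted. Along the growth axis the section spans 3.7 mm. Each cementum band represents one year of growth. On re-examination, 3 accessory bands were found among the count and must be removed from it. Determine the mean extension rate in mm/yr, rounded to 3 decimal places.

True cementum band count = 33 − 3 = 30.
3.7 mm over 30 years gives 3.7 / 30 ≈ 0.123 mm/yr.

0.123 mm/yr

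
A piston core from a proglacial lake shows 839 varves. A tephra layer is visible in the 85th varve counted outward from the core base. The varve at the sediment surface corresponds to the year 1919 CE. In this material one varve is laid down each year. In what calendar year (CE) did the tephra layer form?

1165 CE

839 − 85 = 754 varves lie beyond the tephra layer toward the sediment surface.
Counting back 754 years from 1919 CE places the tephra layer in 1919 − 754 = 1165 CE.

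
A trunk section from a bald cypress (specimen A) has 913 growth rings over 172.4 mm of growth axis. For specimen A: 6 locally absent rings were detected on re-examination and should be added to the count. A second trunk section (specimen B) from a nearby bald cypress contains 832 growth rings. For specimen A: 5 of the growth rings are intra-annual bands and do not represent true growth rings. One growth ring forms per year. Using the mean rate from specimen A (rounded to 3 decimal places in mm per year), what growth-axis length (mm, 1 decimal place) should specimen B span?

157.2 mm

Specimen A: correcting the raw count gives 913 − 5 + 6 = 914 true growth rings.
A: Extension rate ≈ 172.4 / 914 = 0.189 mm/yr.
Length of B = 0.189 × 832 = 157.2 mm.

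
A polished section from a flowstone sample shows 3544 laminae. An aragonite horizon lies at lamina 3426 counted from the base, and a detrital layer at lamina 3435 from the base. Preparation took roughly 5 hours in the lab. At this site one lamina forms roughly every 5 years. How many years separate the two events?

45 years

Separation: 3435 − 3426 = 9 laminae.
Multiplying by 5 years per lamina: 9 × 5 = 45 years.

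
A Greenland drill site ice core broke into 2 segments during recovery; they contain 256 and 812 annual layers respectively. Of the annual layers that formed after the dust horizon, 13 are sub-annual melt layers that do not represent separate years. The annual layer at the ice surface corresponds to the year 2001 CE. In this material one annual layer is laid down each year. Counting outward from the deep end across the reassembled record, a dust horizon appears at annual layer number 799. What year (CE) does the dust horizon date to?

1745 CE

Total annual layers = 256 + 812 = 1068.
1068 − 799 = 269 annual layers lie beyond the dust horizon toward the ice surface.
Excluding 13 false annual layers: 269 − 13 = 256.
Counting back 256 years from 2001 CE places the dust horizon in 2001 − 256 = 1745 CE.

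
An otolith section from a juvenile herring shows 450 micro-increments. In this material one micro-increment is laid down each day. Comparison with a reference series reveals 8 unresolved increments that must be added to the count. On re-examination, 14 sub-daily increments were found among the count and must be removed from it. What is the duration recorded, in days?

Correcting the raw count gives 450 − 14 + 8 = 444 true micro-increments.
One micro-increment per day makes the duration 444 days.

444 d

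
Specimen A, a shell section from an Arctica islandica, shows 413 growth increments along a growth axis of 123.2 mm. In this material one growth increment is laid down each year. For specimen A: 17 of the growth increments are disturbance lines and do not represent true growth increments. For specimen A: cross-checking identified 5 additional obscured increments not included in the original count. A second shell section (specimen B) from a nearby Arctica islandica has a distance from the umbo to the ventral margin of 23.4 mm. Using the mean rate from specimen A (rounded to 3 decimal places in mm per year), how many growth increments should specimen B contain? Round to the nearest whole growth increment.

Specimen A: true growth increment count = 413 − 17 + 5 = 401.
A: Extension rate ≈ 123.2 / 401 = 0.307 mm/yr.
For B, 23.4 / 0.307 = 76.22 years ≈ 76 growth increments.

76 growth increments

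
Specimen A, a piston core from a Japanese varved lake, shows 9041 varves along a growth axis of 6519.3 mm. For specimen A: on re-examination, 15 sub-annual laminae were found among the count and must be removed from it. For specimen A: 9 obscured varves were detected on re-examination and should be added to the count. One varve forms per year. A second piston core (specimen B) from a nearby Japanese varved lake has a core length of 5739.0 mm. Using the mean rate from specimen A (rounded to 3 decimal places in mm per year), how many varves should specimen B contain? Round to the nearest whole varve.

7949 varves

Specimen A: true varve count = 9041 − 15 + 9 = 9035.
A: Extension rate ≈ 6519.3 / 9035 = 0.722 mm/yr.
B spans 5739.0 / 0.722 = 7948.75 years ≈ 7949 varves.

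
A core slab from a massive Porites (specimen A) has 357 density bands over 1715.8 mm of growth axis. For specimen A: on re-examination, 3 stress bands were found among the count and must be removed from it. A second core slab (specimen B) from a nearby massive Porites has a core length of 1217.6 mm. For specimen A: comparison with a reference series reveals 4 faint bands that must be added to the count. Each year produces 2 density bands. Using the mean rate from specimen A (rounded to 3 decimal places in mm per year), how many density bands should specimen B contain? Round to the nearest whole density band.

254 density bands

Specimen A: correcting the raw count gives 357 − 3 + 4 = 358 true density bands.
Specimen A: with 2 density bands per year, 358 / 2 = 179 years.
A: Extension rate ≈ 1715.8 / 179 = 9.585 mm/yr.
B spans 1217.6 / 9.585 = 127.03 years; at 2 density bands per year that is 127.03 × 2 ≈ 254 density bands.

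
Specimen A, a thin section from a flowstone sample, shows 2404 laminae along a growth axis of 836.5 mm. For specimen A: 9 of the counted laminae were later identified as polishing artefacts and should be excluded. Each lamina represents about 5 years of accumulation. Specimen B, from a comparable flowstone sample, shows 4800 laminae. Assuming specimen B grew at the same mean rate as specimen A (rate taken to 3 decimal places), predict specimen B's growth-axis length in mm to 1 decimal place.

Specimen A: correcting the raw count gives 2404 − 9 = 2395 true laminae.
Specimen A: multiplying by 5 years per lamina: 2395 × 5 = 11975 years.
A: Extension rate ≈ 836.5 / 11975 = 0.070 mm/yr.
Specimen B: multiplying by 5 years per lamina: 4800 × 5 = 24000 years. Length of B = 0.070 × 24000 = 1680.0 mm.

1680.0 mm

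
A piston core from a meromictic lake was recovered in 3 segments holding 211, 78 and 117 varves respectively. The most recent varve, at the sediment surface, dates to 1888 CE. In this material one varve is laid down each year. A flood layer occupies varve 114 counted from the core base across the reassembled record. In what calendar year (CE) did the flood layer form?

1596 CE

Total varves = 211 + 78 + 117 = 406.
406 − 114 = 292 varves lie beyond the flood layer toward the sediment surface.
The varve at the sediment surface is 1888 CE, so the flood layer dates to 1888 − 292 = 1596 CE.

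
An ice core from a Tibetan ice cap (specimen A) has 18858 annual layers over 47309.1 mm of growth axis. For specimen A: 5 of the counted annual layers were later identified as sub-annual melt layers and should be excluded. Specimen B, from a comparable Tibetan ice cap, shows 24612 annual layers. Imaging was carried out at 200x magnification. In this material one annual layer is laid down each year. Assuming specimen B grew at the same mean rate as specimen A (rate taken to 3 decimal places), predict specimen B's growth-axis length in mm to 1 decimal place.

Specimen A: true annual layer count = 18858 − 5 = 18853.
A: 47309.1 mm over 18853 years gives 47309.1 / 18853 ≈ 2.509 mm per year.
Length of B = 2.509 × 24612 = 61751.5 mm.

61751.5 mm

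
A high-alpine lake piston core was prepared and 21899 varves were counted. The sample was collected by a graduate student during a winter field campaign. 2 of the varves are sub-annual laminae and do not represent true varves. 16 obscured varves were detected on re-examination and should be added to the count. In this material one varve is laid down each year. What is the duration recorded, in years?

Correcting the raw count gives 21899 − 2 + 16 = 21913 true varves.
One varve per year makes the duration 21913 years.

21913 years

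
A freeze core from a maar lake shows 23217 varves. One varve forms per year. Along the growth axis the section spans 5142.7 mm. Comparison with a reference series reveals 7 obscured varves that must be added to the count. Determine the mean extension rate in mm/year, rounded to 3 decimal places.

Correcting the raw count gives 23217 + 7 = 23224 true varves.
Mean rate = 5142.7 mm / 23224 years ≈ 0.221 mm/year.

0.221 mm/year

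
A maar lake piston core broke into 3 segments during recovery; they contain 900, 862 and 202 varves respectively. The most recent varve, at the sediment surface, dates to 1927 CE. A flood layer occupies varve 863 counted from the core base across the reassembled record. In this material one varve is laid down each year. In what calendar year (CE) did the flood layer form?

826 CE

Total varves = 900 + 862 + 202 = 1964.
1964 − 863 = 1101 varves lie beyond the flood layer toward the sediment surface.
1927 − 1101 = 826 CE.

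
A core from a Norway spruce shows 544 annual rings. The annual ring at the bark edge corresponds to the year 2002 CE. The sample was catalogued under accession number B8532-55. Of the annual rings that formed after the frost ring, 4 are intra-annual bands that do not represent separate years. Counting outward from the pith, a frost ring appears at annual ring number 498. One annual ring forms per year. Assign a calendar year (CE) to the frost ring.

1960 CE

544 − 498 = 46 annual rings lie beyond the frost ring toward the bark edge.
Removing the 4 false annual rings leaves 46 − 4 = 42 true annual rings beyond the frost ring.
Counting back 42 years from 2002 CE places the frost ring in 2002 − 42 = 1960 CE.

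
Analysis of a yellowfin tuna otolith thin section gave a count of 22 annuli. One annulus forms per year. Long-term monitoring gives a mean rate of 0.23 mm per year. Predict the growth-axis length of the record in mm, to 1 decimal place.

5.1 mm

22 years of growth are recorded.
22 years at 0.23 mm/year gives 0.23 × 22 = 5.1 mm.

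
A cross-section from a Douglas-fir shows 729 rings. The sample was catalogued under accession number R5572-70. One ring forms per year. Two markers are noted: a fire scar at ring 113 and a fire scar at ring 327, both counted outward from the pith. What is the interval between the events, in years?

327 − 113 = 214 rings lie between the two events.
That is 214 years at one ring per year.

214 years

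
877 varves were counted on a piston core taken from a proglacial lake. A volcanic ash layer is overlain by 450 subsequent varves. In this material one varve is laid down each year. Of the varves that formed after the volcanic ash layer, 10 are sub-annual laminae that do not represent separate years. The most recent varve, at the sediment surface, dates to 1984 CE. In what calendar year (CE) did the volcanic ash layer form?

450 varves formed after the volcanic ash layer.
Excluding 10 false varves: 450 − 10 = 440.
1984 − 440 = 1544 CE.

1544 CE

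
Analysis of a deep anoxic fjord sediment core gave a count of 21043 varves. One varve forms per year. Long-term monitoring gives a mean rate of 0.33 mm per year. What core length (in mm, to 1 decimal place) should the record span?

The record spans 21043 years at 0.33 mm per year.
21043 years at 0.33 mm/year gives 0.33 × 21043 = 6944.2 mm.

6944.2 mm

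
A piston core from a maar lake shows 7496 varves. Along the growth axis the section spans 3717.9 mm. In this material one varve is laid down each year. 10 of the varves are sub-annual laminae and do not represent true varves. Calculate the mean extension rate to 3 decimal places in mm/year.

After corrections the count is 7496 − 10 = 7486 varves.
Extension rate ≈ 3717.9 / 7486 = 0.497 mm/year.

0.497 mm/year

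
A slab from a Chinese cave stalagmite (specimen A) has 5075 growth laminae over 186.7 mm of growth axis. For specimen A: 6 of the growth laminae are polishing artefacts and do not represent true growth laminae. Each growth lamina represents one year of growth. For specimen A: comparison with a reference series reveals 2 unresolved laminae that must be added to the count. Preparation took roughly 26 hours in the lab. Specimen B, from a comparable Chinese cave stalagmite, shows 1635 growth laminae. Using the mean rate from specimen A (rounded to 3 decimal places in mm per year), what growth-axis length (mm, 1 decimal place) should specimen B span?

60.5 mm

Specimen A: after corrections the count is 5075 − 6 + 2 = 5071 growth laminae.
A: Mean rate = 186.7 mm / 5071 years ≈ 0.037 mm/yr.
B's length ≈ 0.037 × 1635 = 60.5 mm.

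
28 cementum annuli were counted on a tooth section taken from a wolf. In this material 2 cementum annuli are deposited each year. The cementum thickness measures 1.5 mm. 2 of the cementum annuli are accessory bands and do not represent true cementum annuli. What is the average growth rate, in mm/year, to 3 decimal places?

0.115 mm/year

After corrections the count is 28 − 2 = 26 cementum annuli.
With 2 cementum annuli per year, 26 / 2 = 13 years.
Mean rate = 1.5 mm / 13 years ≈ 0.115 mm/year.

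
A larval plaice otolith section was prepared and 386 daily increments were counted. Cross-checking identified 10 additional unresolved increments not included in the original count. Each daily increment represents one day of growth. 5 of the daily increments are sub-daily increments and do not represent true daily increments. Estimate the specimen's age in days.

True daily increment count = 386 − 5 + 10 = 391.
At one daily increment per day, that is 391 days.

391 d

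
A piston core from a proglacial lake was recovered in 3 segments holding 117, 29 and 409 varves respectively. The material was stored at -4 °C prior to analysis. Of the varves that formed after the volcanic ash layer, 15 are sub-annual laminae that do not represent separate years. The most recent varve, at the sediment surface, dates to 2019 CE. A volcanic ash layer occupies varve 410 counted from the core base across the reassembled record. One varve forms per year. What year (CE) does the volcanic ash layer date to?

1889 CE

Total varves = 117 + 29 + 409 = 555.
555 − 410 = 145 varves lie beyond the volcanic ash layer toward the sediment surface.
Excluding 15 false varves: 145 − 15 = 130.
Counting back 130 years from 2019 CE places the volcanic ash layer in 2019 − 130 = 1889 CE.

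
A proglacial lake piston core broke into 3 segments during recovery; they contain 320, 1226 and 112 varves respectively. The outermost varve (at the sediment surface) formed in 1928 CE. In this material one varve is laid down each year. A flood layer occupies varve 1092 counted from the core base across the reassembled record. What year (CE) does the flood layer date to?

1362 CE

Total varves = 320 + 1226 + 112 = 1658.
Between varve 1092 and the sediment surface there are 1658 − 1092 = 566 varves.
The varve at the sediment surface is 1928 CE, so the flood layer dates to 1928 − 566 = 1362 CE.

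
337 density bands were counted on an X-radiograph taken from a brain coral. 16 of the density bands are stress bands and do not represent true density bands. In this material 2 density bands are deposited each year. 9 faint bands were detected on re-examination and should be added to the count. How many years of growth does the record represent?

165 yr

After corrections the count is 337 − 16 + 9 = 330 density bands.
Dividing by 2 density bands per year: 330 / 2 = 165 years.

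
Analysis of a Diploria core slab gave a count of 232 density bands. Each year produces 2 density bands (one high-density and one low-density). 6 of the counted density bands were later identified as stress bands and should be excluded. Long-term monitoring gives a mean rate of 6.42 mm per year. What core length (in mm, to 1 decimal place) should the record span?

725.5 mm

Adjusted count: 232 − 6 = 226 density bands.
226 density bands at 2 per year is 226 / 2 = 113 years.
113 years at 6.42 mm/year gives 6.42 × 113 = 725.5 mm.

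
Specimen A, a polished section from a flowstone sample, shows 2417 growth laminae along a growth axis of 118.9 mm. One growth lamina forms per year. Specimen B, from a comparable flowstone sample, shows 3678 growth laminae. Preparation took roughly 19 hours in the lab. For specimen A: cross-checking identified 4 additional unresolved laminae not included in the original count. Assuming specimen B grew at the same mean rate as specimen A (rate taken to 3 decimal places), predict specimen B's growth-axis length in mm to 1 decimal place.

180.2 mm

Specimen A: true growth lamina count = 2417 + 4 = 2421.
A: 118.9 mm over 2421 years gives 118.9 / 2421 ≈ 0.049 mm per year.
For B, 0.049 mm/year × 3678 years = 180.2 mm.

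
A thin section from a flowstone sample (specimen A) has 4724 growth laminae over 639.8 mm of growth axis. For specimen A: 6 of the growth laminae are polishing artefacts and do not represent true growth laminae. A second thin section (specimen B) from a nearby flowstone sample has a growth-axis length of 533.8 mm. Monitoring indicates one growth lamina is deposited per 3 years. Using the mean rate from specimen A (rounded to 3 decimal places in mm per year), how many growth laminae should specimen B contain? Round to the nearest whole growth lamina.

Specimen A: after corrections the count is 4724 − 6 = 4718 growth laminae.
Specimen A: multiplying by 3 years per growth lamina: 4718 × 3 = 14154 years.
A: 639.8 mm over 14154 years gives 639.8 / 14154 ≈ 0.045 mm per year.
Specimen B: 533.8 mm / 0.045 mm per year = 11862.22 years; at 3 years per growth lamina that is 11862.22 / 3 ≈ 3954 growth laminae.

3954 growth laminae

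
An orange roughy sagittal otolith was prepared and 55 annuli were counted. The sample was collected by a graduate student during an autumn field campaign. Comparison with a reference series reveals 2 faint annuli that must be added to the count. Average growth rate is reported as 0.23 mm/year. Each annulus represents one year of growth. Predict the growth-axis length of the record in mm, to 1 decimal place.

13.1 mm

Adjusted count: 55 + 2 = 57 annuli.
Length ≈ 0.23 × 57 = 13.1 mm.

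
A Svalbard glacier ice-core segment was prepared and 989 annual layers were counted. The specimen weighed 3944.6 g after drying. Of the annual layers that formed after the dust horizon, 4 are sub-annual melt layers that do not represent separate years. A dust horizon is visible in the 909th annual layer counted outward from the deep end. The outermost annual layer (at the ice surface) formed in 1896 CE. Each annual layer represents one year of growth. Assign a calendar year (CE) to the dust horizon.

Between annual layer 909 and the ice surface there are 989 − 909 = 80 annual layers.
80 − 4 false = 76 true annual layers after the dust horizon.
1896 − 76 = 1820 CE.

1820 CE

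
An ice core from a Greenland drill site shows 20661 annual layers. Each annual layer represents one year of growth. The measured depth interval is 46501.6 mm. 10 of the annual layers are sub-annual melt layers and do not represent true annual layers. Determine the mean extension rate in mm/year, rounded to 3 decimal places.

Correcting the raw count gives 20661 − 10 = 20651 true annual layers.
Mean rate = 46501.6 mm / 20651 years ≈ 2.252 mm/year.

2.252 mm/year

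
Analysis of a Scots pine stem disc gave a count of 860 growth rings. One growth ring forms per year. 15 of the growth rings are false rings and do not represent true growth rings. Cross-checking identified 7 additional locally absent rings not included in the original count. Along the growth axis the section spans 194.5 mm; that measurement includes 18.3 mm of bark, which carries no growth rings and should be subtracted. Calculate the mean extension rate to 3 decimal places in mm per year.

0.207 mm per year

True growth ring count = 860 − 15 + 7 = 852.
The growth record spans 194.5 − 18.3 = 176.2 mm.
176.2 mm over 852 years gives 176.2 / 852 ≈ 0.207 mm per year.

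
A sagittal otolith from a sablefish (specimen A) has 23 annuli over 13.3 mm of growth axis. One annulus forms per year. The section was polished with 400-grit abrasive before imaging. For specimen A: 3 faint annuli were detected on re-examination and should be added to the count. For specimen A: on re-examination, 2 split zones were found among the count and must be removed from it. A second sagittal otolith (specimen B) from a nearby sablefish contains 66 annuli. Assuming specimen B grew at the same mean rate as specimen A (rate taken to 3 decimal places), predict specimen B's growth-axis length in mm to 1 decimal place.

Specimen A: correcting the raw count gives 23 − 2 + 3 = 24 true annuli.
A: Mean rate = 13.3 mm / 24 years ≈ 0.554 mm/year.
For B, 0.554 mm/year × 66 years = 36.6 mm.

36.6 mm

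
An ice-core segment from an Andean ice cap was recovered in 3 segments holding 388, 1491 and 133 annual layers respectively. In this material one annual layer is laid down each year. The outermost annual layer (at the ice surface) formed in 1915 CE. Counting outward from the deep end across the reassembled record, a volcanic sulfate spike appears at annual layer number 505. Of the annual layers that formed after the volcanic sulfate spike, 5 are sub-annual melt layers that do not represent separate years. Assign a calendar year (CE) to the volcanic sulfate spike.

413 CE

Total annual layers = 388 + 1491 + 133 = 2012.
The volcanic sulfate spike sits at annual layer 505 from the deep end, so 2012 − 505 = 1507 annual layers formed after it.
Excluding 5 false annual layers: 1507 − 5 = 1502.
Counting back 1502 years from 1915 CE places the volcanic sulfate spike in 1915 − 1502 = 413 CE.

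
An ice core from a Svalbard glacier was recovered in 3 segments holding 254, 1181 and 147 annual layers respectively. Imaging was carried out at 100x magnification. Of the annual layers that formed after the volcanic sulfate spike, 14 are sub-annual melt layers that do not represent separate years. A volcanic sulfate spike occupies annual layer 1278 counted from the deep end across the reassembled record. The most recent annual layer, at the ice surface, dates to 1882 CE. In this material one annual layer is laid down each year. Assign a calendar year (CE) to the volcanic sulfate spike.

1592 CE

Total annual layers = 254 + 1181 + 147 = 1582.
Between annual layer 1278 and the ice surface there are 1582 − 1278 = 304 annual layers.
Excluding 14 false annual layers: 304 − 14 = 290.
1882 − 290 = 1592 CE.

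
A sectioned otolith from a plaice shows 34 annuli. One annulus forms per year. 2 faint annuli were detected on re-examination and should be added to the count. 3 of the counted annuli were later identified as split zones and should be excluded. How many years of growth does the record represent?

Correcting the raw count gives 34 − 3 + 2 = 33 true annuli.
With a one-to-one annulus periodicity this is 33 years.

33 years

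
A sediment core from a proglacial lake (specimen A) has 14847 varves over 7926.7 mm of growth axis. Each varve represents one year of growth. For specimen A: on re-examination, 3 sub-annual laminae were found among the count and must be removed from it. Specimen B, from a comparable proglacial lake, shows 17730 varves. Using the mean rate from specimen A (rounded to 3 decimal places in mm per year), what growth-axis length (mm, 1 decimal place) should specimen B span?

Specimen A: true varve count = 14847 − 3 = 14844.
A: Mean rate = 7926.7 mm / 14844 years ≈ 0.534 mm per year.
B's length ≈ 0.534 × 17730 = 9467.8 mm.

9467.8 mm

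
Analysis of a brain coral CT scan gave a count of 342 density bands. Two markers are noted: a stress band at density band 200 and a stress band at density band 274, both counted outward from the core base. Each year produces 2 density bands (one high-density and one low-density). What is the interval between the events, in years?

37 yr

Separation: 274 − 200 = 74 density bands.
Dividing by 2 density bands per year: 74 / 2 = 37 years.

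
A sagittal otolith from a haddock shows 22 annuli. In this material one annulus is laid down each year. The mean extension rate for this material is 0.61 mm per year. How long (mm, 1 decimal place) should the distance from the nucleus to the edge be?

22 years of growth are recorded.
22 years at 0.61 mm/year gives 0.61 × 22 = 13.4 mm.

13.4 mm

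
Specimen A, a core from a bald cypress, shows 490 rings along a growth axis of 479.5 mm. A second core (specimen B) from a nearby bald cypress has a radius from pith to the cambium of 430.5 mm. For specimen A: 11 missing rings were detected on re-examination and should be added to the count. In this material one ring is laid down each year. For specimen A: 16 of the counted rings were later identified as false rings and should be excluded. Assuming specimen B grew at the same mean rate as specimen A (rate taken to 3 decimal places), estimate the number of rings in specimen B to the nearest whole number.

Specimen A: true ring count = 490 − 16 + 11 = 485.
A: 479.5 mm over 485 years gives 479.5 / 485 ≈ 0.989 mm/year.
B spans 430.5 / 0.989 = 435.29 years ≈ 435 rings.

435 rings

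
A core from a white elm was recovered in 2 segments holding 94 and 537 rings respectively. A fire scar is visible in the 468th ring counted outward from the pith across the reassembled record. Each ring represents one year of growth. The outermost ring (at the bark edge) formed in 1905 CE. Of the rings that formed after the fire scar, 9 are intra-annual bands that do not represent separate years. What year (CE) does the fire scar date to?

1751 CE

Total rings = 94 + 537 = 631.
631 − 468 = 163 rings lie beyond the fire scar toward the bark edge.
Removing the 9 false rings leaves 163 − 9 = 154 true rings beyond the fire scar.
1905 − 154 = 1751 CE.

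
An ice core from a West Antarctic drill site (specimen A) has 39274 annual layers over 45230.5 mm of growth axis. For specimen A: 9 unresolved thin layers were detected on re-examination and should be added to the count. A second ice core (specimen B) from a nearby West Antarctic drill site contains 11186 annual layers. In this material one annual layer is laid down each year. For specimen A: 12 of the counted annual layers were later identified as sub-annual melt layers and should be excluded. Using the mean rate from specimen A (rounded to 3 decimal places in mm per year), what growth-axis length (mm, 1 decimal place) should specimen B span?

Specimen A: after corrections the count is 39274 − 12 + 9 = 39271 annual layers.
A: Mean rate = 45230.5 mm / 39271 years ≈ 1.152 mm/year.
For B, 1.152 mm/year × 11186 years = 12886.3 mm.

12886.3 mm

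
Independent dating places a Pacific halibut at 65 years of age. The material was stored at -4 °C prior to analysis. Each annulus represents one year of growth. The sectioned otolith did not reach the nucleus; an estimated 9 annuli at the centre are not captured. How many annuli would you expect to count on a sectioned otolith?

56 annuli

Expected annuli over 65 years: 65.
Less the 9 uncaptured annuli: 65 − 9 = 56.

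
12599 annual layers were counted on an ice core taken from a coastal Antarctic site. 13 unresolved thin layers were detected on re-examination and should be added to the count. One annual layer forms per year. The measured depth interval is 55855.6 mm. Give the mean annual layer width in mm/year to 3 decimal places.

True annual layer count = 12599 + 13 = 12612.
55855.6 mm over 12612 years gives 55855.6 / 12612 ≈ 4.429 mm/year.

4.429 mm/year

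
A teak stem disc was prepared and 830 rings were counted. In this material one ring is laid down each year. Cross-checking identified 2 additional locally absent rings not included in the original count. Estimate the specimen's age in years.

True ring count = 830 + 2 = 832.
With a one-to-one ring periodicity this is 832 years.

832 years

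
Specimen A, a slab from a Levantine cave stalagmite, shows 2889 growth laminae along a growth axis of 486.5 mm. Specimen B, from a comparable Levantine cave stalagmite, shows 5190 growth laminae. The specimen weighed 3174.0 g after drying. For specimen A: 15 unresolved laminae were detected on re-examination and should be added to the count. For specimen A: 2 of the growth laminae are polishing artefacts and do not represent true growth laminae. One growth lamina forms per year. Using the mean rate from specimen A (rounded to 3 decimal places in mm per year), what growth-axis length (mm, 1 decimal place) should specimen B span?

871.9 mm

Specimen A: after corrections the count is 2889 − 2 + 15 = 2902 growth laminae.
A: Mean rate = 486.5 mm / 2902 years ≈ 0.168 mm/year.
For B, 0.168 mm/year × 5190 years = 871.9 mm.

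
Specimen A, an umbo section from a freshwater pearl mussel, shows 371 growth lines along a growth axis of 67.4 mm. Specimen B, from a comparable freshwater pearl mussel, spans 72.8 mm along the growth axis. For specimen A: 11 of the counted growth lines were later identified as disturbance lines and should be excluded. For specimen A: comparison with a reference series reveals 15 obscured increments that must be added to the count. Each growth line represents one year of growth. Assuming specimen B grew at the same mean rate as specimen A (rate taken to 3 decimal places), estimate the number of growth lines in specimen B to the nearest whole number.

Specimen A: correcting the raw count gives 371 − 11 + 15 = 375 true growth lines.
A: 67.4 mm over 375 years gives 67.4 / 375 ≈ 0.180 mm/year.
B spans 72.8 / 0.180 = 404.44 years ≈ 404 growth lines.

404 growth lines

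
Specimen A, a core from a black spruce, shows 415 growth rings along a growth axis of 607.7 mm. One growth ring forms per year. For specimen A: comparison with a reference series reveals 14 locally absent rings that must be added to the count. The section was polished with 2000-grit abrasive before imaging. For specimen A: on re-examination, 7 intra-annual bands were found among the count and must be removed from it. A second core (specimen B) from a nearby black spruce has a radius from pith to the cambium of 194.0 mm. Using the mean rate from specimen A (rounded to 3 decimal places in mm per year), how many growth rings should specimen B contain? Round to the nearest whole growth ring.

135 growth rings

Specimen A: true growth ring count = 415 − 7 + 14 = 422.
A: Extension rate ≈ 607.7 / 422 = 1.440 mm/year.
For B, 194.0 / 1.440 = 134.72 years ≈ 135 growth rings.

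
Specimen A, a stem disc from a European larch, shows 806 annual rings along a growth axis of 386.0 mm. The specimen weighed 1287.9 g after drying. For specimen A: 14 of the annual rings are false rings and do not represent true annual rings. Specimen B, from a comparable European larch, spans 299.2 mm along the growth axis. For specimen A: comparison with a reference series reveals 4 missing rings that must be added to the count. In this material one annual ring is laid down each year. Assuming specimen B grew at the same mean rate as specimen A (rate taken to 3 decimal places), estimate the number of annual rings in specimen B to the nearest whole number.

Specimen A: correcting the raw count gives 806 − 14 + 4 = 796 true annual rings.
A: 386.0 mm over 796 years gives 386.0 / 796 ≈ 0.485 mm/year.
B spans 299.2 / 0.485 = 616.91 years ≈ 617 annual rings.

617 annual rings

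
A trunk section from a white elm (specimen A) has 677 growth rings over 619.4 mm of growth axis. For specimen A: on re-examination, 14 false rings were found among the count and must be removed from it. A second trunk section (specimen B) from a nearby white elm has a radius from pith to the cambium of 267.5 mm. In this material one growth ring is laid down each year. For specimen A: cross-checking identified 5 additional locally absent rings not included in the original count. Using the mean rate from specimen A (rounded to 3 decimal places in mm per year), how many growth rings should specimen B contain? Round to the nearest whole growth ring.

Specimen A: correcting the raw count gives 677 − 14 + 5 = 668 true growth rings.
A: Mean rate = 619.4 mm / 668 years ≈ 0.927 mm/year.
For B, 267.5 / 0.927 = 288.57 years ≈ 289 growth rings.

289 growth rings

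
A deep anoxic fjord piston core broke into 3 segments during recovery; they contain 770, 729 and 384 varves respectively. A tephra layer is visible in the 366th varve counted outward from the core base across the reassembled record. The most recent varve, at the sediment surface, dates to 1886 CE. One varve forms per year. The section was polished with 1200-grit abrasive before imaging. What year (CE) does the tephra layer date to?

Total varves = 770 + 729 + 384 = 1883.
1883 − 366 = 1517 varves lie beyond the tephra layer toward the sediment surface.
The varve at the sediment surface is 1886 CE, so the tephra layer dates to 1886 − 1517 = 369 CE.

369 CE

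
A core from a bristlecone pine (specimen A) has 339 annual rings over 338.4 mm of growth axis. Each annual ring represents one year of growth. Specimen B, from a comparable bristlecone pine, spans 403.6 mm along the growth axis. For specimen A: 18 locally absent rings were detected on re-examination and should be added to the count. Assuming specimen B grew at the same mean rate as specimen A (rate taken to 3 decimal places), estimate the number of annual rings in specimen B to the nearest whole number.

Specimen A: correcting the raw count gives 339 + 18 = 357 true annual rings.
A: Extension rate ≈ 338.4 / 357 = 0.948 mm/yr.
For B, 403.6 / 0.948 = 425.74 years ≈ 426 annual rings.

426 annual rings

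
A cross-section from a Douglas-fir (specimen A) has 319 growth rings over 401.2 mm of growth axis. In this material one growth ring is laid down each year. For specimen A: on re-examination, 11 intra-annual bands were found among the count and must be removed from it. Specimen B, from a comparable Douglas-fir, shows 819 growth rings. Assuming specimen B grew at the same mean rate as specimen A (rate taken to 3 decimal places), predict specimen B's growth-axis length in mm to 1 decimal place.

1067.2 mm

Specimen A: adjusted count: 319 − 11 = 308 growth rings.
A: Mean rate = 401.2 mm / 308 years ≈ 1.303 mm per year.
For B, 1.303 mm/year × 819 years = 1067.2 mm.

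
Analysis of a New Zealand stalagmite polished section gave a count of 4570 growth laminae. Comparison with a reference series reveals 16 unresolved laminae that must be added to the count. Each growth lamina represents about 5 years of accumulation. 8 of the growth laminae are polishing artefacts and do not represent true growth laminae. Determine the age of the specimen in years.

After corrections the count is 4570 − 8 + 16 = 4578 growth laminae.
4578 growth laminae at 5 years each span 4578 × 5 = 22890 years.

22890 years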